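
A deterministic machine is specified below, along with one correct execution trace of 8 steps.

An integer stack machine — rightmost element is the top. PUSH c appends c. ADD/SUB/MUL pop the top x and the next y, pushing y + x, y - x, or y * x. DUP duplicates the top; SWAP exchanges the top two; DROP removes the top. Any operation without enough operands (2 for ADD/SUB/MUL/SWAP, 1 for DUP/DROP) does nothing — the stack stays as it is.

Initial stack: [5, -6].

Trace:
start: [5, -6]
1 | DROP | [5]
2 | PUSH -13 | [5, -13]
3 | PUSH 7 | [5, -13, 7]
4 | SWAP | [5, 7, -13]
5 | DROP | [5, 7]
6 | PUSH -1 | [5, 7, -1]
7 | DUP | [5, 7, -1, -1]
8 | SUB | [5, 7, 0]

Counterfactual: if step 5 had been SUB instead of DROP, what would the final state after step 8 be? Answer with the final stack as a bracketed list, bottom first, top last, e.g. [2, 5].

[5, 20, 0]

(re-executing from step 5 with the substitution; state before step 5: [5, 7, -13])
5 | SUB | [5, 20]
6 | PUSH -1 | [5, 20, -1]
7 | DUP | [5, 20, -1, -1]
8 | SUB | [5, 20, 0]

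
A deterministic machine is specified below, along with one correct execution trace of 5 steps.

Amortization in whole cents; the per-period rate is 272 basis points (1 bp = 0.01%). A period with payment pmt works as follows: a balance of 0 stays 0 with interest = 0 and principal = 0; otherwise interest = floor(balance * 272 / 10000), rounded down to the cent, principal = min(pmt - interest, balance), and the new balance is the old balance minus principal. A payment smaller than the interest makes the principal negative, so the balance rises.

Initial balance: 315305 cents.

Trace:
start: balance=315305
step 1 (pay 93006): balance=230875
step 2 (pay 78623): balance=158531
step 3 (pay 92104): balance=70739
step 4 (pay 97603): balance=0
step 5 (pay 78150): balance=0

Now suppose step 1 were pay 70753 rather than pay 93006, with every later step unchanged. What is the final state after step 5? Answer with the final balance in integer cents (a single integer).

0

(re-executing from step 1 with the substitution; state before step 1: balance=315305)
step 1 (pay 70753): balance=253128
step 2 (pay 78623): balance=181390
step 3 (pay 92104): balance=94219
step 4 (pay 97603): balance=0
step 5 (pay 78150): balance=0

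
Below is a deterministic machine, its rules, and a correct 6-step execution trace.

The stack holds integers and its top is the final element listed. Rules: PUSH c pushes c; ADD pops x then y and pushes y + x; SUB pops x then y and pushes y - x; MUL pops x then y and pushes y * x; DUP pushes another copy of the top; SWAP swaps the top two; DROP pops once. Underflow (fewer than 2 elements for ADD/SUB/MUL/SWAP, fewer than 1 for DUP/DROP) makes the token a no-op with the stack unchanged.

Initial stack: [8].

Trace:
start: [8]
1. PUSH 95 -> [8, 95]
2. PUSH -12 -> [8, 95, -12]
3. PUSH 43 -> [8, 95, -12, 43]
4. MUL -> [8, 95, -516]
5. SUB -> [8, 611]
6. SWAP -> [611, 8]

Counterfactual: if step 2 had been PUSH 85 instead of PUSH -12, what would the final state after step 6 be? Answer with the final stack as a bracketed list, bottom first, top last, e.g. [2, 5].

(re-executing from step 2 with the substitution; state before step 2: [8, 95])
2. PUSH 85 -> [8, 95, 85]
3. PUSH 43 -> [8, 95, 85, 43]
4. MUL -> [8, 95, 3655]
5. SUB -> [8, -3560]
6. SWAP -> [-3560, 8]

[-3560, 8]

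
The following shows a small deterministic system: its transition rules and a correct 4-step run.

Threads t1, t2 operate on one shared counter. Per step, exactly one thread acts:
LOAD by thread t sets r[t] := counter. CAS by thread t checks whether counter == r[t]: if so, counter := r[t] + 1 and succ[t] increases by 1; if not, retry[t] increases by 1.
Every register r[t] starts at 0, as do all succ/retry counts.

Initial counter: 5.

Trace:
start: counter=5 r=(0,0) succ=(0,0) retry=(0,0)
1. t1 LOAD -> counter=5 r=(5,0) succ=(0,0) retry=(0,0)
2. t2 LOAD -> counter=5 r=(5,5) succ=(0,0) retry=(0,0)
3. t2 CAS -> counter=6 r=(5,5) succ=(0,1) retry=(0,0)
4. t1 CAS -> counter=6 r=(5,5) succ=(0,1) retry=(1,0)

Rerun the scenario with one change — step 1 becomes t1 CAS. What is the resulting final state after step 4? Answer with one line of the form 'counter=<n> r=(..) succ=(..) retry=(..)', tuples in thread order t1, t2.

counter=6 r=(0,5) succ=(0,1) retry=(2,0)

(re-executing from step 1 with the substitution; state before step 1: counter=5 r=(0,0) succ=(0,0) retry=(0,0))
1. t1 CAS -> counter=5 r=(0,0) succ=(0,0) retry=(1,0)
2. t2 LOAD -> counter=5 r=(0,5) succ=(0,0) retry=(1,0)
3. t2 CAS -> counter=6 r=(0,5) succ=(0,1) retry=(1,0)
4. t1 CAS -> counter=6 r=(0,5) succ=(0,1) retry=(2,0)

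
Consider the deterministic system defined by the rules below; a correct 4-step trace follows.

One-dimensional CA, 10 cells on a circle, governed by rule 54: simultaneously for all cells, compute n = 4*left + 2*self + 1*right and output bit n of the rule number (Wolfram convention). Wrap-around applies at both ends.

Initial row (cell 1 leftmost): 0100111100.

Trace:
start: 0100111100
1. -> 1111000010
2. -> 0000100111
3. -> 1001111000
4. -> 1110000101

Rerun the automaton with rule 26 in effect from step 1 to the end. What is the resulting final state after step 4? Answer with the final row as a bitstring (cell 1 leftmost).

1001010101

(re-executing steps 1..4 under rule 26; state before step 1: 0100111100)
1. -> 1011100010
2. -> 0010010100
3. -> 0101100010
4. -> 1001010101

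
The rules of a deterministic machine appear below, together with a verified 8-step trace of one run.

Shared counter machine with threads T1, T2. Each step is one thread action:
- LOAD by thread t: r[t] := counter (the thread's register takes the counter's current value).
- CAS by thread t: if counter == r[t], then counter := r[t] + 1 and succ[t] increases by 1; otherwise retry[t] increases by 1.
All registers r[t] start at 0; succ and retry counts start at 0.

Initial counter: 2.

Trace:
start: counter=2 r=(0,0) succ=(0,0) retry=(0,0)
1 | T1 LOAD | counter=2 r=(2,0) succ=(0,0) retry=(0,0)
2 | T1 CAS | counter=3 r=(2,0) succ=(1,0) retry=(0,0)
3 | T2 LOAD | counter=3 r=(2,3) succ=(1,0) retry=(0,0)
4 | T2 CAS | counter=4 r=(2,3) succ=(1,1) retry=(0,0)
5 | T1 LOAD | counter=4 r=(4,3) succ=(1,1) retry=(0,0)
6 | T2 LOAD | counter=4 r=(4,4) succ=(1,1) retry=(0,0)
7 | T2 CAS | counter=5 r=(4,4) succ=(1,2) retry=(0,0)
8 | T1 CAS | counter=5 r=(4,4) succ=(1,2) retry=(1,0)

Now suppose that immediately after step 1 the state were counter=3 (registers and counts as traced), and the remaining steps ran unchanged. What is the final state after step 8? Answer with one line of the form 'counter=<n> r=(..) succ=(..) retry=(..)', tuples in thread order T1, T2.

counter=5 r=(4,4) succ=(0,2) retry=(2,0)

state after step 1 := counter=3 r=(2,0) succ=(0,0) retry=(0,0)
2 | T1 CAS | counter=3 r=(2,0) succ=(0,0) retry=(1,0)
3 | T2 LOAD | counter=3 r=(2,3) succ=(0,0) retry=(1,0)
4 | T2 CAS | counter=4 r=(2,3) succ=(0,1) retry=(1,0)
5 | T1 LOAD | counter=4 r=(4,3) succ=(0,1) retry=(1,0)
6 | T2 LOAD | counter=4 r=(4,4) succ=(0,1) retry=(1,0)
7 | T2 CAS | counter=5 r=(4,4) succ=(0,2) retry=(1,0)
8 | T1 CAS | counter=5 r=(4,4) succ=(0,2) retry=(2,0)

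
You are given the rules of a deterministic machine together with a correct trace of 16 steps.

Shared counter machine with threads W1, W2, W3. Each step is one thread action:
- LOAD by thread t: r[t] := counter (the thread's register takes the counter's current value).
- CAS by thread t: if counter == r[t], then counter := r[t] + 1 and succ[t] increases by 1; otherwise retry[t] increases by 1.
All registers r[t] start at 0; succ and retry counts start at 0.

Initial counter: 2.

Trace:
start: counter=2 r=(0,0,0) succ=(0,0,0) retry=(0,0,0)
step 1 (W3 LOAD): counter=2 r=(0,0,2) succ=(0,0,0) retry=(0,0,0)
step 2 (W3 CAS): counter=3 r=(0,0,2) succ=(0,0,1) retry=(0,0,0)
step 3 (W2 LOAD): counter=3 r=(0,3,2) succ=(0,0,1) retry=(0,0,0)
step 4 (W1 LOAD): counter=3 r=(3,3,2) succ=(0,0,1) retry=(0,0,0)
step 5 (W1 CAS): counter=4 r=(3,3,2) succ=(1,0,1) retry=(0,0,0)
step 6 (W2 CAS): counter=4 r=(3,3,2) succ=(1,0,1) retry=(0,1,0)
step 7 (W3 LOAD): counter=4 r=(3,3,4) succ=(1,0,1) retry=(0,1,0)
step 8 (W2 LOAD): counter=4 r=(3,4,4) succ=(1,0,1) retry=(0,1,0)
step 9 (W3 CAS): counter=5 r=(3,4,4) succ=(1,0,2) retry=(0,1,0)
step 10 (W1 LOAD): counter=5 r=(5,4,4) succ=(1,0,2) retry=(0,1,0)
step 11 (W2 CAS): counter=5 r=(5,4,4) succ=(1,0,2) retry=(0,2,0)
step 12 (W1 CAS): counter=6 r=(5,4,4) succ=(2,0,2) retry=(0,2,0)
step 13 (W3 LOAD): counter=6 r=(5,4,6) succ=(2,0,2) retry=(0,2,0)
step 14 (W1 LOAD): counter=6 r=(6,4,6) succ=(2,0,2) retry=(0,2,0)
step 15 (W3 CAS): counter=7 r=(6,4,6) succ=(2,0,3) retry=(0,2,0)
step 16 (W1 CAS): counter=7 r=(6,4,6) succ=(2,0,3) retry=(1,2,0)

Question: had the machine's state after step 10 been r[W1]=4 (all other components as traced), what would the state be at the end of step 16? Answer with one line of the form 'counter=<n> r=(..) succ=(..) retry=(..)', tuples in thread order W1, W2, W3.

counter=6 r=(5,4,5) succ=(1,0,3) retry=(2,2,0)

state after step 10 := counter=5 r=(4,4,4) succ=(1,0,2) retry=(0,1,0)
step 11 (W2 CAS): counter=5 r=(4,4,4) succ=(1,0,2) retry=(0,2,0)
step 12 (W1 CAS): counter=5 r=(4,4,4) succ=(1,0,2) retry=(1,2,0)
step 13 (W3 LOAD): counter=5 r=(4,4,5) succ=(1,0,2) retry=(1,2,0)
step 14 (W1 LOAD): counter=5 r=(5,4,5) succ=(1,0,2) retry=(1,2,0)
step 15 (W3 CAS): counter=6 r=(5,4,5) succ=(1,0,3) retry=(1,2,0)
step 16 (W1 CAS): counter=6 r=(5,4,5) succ=(1,0,3) retry=(2,2,0)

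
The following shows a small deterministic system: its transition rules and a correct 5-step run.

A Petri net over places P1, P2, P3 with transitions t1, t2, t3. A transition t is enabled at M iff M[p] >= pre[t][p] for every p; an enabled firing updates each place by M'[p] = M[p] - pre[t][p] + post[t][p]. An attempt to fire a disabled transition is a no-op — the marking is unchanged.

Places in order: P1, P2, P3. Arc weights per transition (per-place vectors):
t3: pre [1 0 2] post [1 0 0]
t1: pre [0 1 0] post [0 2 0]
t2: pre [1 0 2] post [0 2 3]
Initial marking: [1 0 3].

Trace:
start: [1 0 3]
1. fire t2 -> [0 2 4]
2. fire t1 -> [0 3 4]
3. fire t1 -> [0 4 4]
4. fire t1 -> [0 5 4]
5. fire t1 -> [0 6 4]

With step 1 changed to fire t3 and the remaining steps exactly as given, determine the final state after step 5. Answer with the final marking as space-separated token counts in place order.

(re-executing from step 1 with the substitution; state before step 1: [1 0 3])
1. fire t3 -> [1 0 1]
2. fire t1 -> [1 0 1]
3. fire t1 -> [1 0 1]
4. fire t1 -> [1 0 1]
5. fire t1 -> [1 0 1]

1 0 1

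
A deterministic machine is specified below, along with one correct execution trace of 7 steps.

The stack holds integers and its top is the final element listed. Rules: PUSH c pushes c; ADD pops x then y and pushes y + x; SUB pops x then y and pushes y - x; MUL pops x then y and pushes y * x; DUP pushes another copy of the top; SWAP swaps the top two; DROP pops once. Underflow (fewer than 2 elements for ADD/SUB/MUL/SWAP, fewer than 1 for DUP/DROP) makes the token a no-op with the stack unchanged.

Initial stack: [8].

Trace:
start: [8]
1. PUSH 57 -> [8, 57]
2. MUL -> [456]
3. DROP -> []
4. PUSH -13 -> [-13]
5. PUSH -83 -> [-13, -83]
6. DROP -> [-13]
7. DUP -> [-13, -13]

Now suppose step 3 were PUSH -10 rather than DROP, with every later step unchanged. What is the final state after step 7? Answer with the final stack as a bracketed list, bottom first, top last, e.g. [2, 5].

(re-executing from step 3 with the substitution; state before step 3: [456])
3. PUSH -10 -> [456, -10]
4. PUSH -13 -> [456, -10, -13]
5. PUSH -83 -> [456, -10, -13, -83]
6. DROP -> [456, -10, -13]
7. DUP -> [456, -10, -13, -13]

[456, -10, -13, -13]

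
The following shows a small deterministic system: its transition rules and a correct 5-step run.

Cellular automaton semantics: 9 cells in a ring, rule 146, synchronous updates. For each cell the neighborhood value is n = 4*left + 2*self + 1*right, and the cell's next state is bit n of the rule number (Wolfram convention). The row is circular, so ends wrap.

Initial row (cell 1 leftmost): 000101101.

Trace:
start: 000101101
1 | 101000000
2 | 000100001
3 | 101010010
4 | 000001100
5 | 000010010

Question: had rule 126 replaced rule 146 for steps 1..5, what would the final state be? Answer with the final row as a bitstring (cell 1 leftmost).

(re-executing steps 1..5 under rule 126; state before step 1: 000101101)
1 | 101111111
2 | 111000000
3 | 101100001
4 | 111110011
5 | 000011110

000011110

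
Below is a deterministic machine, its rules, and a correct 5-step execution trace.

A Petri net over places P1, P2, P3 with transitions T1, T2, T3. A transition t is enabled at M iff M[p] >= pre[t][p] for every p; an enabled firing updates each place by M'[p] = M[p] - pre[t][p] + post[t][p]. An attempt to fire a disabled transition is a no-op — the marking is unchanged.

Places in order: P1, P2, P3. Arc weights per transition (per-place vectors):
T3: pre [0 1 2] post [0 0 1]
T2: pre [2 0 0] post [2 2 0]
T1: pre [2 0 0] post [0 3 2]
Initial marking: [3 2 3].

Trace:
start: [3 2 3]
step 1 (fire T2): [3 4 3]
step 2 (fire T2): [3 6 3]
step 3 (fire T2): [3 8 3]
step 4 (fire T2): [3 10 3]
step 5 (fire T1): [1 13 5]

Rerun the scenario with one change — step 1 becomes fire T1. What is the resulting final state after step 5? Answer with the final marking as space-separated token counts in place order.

1 5 5

(re-executing from step 1 with the substitution; state before step 1: [3 2 3])
step 1 (fire T1): [1 5 5]
step 2 (fire T2): [1 5 5]
step 3 (fire T2): [1 5 5]
step 4 (fire T2): [1 5 5]
step 5 (fire T1): [1 5 5]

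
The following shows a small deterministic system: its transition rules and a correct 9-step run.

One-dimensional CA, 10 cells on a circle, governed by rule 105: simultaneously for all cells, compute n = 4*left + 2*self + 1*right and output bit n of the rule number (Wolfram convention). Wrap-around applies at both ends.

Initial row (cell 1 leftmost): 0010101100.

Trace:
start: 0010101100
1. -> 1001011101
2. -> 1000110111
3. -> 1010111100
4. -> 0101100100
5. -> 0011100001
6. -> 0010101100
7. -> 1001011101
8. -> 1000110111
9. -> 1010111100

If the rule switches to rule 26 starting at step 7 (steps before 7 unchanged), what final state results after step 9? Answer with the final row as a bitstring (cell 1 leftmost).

0001101011

(re-executing steps 7..9 under rule 26; state before step 7: 0010101100)
7. -> 0100001010
8. -> 1010010001
9. -> 0001101011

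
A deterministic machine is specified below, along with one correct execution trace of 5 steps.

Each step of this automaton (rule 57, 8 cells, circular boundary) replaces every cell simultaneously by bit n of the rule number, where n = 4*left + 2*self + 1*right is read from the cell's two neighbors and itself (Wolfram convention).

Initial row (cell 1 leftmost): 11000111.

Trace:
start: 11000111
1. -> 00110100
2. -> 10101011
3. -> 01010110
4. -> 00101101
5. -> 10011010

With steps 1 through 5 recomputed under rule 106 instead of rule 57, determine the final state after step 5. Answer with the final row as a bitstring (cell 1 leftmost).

11001100

(re-executing steps 1..5 under rule 106; state before step 1: 11000111)
1. -> 01001100
2. -> 10011100
3. -> 00110101
4. -> 01111010
5. -> 11001100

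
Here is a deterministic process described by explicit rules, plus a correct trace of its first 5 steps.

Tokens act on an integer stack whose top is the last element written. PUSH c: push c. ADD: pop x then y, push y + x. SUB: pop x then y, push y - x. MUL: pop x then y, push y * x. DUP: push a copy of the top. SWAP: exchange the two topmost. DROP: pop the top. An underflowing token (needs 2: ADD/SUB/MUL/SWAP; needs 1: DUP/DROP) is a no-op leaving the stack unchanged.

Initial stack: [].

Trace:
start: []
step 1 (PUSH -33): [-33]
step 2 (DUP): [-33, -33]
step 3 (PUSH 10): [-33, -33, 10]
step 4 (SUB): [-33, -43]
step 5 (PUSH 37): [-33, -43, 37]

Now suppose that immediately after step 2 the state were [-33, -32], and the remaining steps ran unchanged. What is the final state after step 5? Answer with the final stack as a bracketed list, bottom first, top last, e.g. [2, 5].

state after step 2 := [-33, -32]
step 3 (PUSH 10): [-33, -32, 10]
step 4 (SUB): [-33, -42]
step 5 (PUSH 37): [-33, -42, 37]

[-33, -42, 37]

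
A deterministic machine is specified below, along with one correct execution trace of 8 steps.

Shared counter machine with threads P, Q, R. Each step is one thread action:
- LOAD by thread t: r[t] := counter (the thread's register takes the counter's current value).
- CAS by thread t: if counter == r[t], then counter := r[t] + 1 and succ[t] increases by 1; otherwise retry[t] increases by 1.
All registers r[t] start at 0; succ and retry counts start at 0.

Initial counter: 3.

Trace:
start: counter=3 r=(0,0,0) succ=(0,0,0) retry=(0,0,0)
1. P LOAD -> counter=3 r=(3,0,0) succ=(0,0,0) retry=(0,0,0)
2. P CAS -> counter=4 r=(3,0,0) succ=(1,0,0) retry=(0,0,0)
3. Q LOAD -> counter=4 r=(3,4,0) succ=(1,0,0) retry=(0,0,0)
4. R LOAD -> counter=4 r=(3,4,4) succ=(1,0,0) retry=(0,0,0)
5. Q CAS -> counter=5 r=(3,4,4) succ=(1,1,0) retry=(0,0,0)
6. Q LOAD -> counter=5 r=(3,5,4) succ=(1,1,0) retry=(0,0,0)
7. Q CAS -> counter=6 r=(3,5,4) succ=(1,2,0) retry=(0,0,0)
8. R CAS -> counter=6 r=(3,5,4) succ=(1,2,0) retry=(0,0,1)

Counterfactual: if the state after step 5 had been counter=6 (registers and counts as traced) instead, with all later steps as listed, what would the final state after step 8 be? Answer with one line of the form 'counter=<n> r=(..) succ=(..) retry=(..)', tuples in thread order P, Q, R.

state after step 5 := counter=6 r=(3,4,4) succ=(1,1,0) retry=(0,0,0)
6. Q LOAD -> counter=6 r=(3,6,4) succ=(1,1,0) retry=(0,0,0)
7. Q CAS -> counter=7 r=(3,6,4) succ=(1,2,0) retry=(0,0,0)
8. R CAS -> counter=7 r=(3,6,4) succ=(1,2,0) retry=(0,0,1)

counter=7 r=(3,6,4) succ=(1,2,0) retry=(0,0,1)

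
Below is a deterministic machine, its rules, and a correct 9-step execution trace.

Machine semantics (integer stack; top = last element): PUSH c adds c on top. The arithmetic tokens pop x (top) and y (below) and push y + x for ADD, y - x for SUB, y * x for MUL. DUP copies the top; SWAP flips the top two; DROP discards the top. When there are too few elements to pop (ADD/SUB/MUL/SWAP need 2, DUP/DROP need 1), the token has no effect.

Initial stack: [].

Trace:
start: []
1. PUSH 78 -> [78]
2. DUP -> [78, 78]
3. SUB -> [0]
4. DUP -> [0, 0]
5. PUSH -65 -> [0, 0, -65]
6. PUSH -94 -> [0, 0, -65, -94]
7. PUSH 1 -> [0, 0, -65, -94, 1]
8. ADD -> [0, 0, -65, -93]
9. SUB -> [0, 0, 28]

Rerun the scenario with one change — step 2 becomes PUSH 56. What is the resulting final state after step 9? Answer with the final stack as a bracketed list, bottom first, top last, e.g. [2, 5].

(re-executing from step 2 with the substitution; state before step 2: [78])
2. PUSH 56 -> [78, 56]
3. SUB -> [22]
4. DUP -> [22, 22]
5. PUSH -65 -> [22, 22, -65]
6. PUSH -94 -> [22, 22, -65, -94]
7. PUSH 1 -> [22, 22, -65, -94, 1]
8. ADD -> [22, 22, -65, -93]
9. SUB -> [22, 22, 28]

[22, 22, 28]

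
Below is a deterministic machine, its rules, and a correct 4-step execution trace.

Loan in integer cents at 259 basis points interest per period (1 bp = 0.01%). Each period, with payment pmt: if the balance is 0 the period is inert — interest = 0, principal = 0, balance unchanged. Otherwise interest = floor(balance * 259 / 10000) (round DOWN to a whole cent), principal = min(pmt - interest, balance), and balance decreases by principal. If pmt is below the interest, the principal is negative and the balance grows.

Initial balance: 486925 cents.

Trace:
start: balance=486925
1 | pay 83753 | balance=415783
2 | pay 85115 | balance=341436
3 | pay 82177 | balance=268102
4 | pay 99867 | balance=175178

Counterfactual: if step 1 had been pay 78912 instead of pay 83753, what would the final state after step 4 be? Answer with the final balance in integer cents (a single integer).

(re-executing from step 1 with the substitution; state before step 1: balance=486925)
1 | pay 78912 | balance=420624
2 | pay 85115 | balance=346403
3 | pay 82177 | balance=273197
4 | pay 99867 | balance=180405

180405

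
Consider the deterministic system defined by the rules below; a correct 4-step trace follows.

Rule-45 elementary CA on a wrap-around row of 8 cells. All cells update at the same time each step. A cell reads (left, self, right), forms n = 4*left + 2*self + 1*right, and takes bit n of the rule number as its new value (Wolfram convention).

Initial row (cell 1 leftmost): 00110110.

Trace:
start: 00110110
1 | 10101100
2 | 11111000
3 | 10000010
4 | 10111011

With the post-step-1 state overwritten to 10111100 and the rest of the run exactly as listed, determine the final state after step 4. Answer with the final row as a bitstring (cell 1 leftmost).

10101001

state after step 1 := 10111100
2 | 11100000
3 | 10001110
4 | 10101001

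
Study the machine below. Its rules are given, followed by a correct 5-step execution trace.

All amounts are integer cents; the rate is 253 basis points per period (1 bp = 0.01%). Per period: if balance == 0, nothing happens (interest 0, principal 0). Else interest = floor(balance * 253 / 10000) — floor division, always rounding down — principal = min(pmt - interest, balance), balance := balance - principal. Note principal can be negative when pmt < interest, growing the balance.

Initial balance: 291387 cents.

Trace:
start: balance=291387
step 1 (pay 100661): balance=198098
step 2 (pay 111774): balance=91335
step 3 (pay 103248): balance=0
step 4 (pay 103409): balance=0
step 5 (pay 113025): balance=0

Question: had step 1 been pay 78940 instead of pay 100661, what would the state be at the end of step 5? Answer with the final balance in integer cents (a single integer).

(re-executing from step 1 with the substitution; state before step 1: balance=291387)
step 1 (pay 78940): balance=219819
step 2 (pay 111774): balance=113606
step 3 (pay 103248): balance=13232
step 4 (pay 103409): balance=0
step 5 (pay 113025): balance=0

0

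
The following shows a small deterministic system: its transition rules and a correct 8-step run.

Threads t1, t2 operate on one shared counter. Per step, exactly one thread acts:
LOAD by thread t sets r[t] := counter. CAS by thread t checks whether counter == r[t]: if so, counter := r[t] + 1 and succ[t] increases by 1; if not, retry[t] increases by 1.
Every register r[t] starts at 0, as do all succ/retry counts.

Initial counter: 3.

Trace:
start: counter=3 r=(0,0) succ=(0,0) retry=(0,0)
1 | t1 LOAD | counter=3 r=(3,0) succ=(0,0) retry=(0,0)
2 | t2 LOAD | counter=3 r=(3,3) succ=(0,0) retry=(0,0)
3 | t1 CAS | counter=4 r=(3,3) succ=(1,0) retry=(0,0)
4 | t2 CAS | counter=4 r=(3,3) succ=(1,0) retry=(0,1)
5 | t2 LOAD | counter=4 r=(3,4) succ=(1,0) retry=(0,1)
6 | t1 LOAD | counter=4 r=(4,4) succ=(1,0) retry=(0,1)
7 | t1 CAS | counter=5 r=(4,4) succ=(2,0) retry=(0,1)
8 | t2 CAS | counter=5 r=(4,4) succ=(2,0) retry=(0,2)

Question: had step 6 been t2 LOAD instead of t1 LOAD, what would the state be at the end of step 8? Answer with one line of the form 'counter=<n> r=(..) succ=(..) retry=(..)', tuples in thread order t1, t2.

(re-executing from step 6 with the substitution; state before step 6: counter=4 r=(3,4) succ=(1,0) retry=(0,1))
6 | t2 LOAD | counter=4 r=(3,4) succ=(1,0) retry=(0,1)
7 | t1 CAS | counter=4 r=(3,4) succ=(1,0) retry=(1,1)
8 | t2 CAS | counter=5 r=(3,4) succ=(1,1) retry=(1,1)

counter=5 r=(3,4) succ=(1,1) retry=(1,1)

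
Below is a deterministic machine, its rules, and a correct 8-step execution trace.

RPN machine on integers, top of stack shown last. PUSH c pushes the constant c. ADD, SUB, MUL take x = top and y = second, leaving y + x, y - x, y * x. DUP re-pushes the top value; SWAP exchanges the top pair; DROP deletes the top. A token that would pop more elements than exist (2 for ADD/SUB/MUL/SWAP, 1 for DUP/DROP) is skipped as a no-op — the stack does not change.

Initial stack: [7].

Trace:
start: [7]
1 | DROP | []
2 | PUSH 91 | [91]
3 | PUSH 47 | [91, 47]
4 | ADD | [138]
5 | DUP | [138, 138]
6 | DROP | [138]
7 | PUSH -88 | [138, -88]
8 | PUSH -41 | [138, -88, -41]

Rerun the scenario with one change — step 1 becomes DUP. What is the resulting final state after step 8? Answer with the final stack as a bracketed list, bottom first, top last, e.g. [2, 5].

(re-executing from step 1 with the substitution; state before step 1: [7])
1 | DUP | [7, 7]
2 | PUSH 91 | [7, 7, 91]
3 | PUSH 47 | [7, 7, 91, 47]
4 | ADD | [7, 7, 138]
5 | DUP | [7, 7, 138, 138]
6 | DROP | [7, 7, 138]
7 | PUSH -88 | [7, 7, 138, -88]
8 | PUSH -41 | [7, 7, 138, -88, -41]

[7, 7, 138, -88, -41]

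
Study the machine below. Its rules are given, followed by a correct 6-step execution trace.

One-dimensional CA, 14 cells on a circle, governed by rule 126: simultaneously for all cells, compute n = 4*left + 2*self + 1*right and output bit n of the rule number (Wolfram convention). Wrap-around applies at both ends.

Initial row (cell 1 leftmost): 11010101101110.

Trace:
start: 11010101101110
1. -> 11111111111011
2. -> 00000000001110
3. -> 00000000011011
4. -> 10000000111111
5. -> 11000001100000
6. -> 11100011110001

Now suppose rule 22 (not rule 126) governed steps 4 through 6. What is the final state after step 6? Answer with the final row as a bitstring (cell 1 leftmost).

00100010001010

(re-executing steps 4..6 under rule 22; state before step 4: 00000000011011)
4. -> 10000000100000
5. -> 11000001110001
6. -> 00100010001010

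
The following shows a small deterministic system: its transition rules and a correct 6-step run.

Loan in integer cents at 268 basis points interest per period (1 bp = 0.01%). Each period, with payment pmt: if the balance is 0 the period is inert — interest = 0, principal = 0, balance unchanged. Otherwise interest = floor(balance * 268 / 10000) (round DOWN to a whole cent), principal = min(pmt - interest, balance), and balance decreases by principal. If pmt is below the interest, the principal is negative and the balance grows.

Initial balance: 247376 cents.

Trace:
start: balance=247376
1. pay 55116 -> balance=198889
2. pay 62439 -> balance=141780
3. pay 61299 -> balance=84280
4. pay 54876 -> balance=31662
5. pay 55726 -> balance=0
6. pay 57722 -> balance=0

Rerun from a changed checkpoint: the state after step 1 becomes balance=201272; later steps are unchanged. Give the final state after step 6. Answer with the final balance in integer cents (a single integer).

0

state after step 1 := balance=201272
2. pay 62439 -> balance=144227
3. pay 61299 -> balance=86793
4. pay 54876 -> balance=34243
5. pay 55726 -> balance=0
6. pay 57722 -> balance=0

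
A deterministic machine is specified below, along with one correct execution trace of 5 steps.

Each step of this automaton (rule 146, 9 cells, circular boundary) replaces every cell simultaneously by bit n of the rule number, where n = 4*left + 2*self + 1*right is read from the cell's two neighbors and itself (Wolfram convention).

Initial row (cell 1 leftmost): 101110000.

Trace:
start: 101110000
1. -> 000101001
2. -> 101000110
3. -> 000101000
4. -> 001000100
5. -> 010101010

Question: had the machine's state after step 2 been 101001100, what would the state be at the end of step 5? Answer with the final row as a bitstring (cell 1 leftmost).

state after step 2 := 101001100
3. -> 000110011
4. -> 101001100
5. -> 000110011

000110011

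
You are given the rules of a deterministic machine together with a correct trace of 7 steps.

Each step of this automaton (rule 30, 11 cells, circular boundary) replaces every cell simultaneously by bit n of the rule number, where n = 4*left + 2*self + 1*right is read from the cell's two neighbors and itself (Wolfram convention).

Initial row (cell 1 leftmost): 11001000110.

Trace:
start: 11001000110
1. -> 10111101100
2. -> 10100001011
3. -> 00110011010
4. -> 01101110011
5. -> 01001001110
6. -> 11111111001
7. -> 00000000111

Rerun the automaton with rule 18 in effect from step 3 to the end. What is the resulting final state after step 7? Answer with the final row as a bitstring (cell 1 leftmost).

(re-executing steps 3..7 under rule 18; state before step 3: 10100001011)
3. -> 00010010000
4. -> 00101101000
5. -> 01000000100
6. -> 10100001010
7. -> 00010010000

00010010000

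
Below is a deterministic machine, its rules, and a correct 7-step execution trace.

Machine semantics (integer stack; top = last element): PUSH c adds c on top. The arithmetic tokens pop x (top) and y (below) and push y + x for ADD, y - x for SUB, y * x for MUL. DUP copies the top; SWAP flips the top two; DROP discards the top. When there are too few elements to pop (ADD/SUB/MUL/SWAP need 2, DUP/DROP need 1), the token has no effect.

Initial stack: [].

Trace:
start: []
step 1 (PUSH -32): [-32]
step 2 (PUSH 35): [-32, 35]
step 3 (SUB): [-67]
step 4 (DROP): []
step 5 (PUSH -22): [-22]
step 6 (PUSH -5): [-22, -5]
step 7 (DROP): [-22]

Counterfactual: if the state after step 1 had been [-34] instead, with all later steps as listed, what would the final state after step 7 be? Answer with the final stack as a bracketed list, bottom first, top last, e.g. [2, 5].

[-22]

state after step 1 := [-34]
step 2 (PUSH 35): [-34, 35]
step 3 (SUB): [-69]
step 4 (DROP): []
step 5 (PUSH -22): [-22]
step 6 (PUSH -5): [-22, -5]
step 7 (DROP): [-22]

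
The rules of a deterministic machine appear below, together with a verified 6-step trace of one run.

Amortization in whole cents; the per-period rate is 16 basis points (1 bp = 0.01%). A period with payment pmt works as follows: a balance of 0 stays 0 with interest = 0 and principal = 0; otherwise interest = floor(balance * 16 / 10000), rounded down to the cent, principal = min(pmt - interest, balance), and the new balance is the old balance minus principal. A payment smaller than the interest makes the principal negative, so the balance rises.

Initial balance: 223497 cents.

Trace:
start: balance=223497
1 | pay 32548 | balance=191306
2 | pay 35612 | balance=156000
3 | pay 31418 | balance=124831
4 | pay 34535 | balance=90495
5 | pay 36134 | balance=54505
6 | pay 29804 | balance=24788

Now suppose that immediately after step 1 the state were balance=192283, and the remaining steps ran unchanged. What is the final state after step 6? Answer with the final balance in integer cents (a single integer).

25773

state after step 1 := balance=192283
2 | pay 35612 | balance=156978
3 | pay 31418 | balance=125811
4 | pay 34535 | balance=91477
5 | pay 36134 | balance=55489
6 | pay 29804 | balance=25773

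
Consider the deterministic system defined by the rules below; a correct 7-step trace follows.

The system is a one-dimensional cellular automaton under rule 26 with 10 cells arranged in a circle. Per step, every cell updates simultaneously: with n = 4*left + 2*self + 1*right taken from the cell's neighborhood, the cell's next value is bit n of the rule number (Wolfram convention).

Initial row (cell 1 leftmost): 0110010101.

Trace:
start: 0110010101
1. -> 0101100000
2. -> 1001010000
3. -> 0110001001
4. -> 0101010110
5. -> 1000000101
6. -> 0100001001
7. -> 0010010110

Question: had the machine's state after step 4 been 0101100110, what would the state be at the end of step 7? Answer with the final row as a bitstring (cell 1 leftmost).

state after step 4 := 0101100110
5. -> 1001011101
6. -> 0110010001
7. -> 0101101010

0101101010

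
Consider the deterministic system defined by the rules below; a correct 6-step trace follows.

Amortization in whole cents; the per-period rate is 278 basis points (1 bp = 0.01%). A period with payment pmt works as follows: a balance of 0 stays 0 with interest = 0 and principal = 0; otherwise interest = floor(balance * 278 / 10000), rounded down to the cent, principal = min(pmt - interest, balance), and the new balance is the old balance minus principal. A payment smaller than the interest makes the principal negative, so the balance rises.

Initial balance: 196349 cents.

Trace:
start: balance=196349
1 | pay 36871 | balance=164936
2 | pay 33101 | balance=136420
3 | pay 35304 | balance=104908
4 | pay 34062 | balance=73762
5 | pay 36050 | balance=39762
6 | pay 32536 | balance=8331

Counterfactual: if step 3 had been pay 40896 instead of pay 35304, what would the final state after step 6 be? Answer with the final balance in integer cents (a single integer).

2259

(re-executing from step 3 with the substitution; state before step 3: balance=136420)
3 | pay 40896 | balance=99316
4 | pay 34062 | balance=68014
5 | pay 36050 | balance=33854
6 | pay 32536 | balance=2259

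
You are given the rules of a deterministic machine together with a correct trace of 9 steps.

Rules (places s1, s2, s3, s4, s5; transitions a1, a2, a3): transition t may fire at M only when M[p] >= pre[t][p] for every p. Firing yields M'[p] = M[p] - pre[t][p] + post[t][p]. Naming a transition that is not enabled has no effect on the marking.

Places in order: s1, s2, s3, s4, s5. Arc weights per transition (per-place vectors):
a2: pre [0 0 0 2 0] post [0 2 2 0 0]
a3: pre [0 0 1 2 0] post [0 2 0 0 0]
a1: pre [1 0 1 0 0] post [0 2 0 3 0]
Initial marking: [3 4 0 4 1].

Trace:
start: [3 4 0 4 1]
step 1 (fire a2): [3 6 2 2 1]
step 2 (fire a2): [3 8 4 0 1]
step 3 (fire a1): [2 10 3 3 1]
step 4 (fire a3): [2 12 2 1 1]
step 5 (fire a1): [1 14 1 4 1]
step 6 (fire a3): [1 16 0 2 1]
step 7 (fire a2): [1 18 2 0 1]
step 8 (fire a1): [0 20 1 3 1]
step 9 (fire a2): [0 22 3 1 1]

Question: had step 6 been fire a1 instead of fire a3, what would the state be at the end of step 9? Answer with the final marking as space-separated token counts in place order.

0 20 4 3 1

(re-executing from step 6 with the substitution; state before step 6: [1 14 1 4 1])
step 6 (fire a1): [0 16 0 7 1]
step 7 (fire a2): [0 18 2 5 1]
step 8 (fire a1): [0 18 2 5 1]
step 9 (fire a2): [0 20 4 3 1]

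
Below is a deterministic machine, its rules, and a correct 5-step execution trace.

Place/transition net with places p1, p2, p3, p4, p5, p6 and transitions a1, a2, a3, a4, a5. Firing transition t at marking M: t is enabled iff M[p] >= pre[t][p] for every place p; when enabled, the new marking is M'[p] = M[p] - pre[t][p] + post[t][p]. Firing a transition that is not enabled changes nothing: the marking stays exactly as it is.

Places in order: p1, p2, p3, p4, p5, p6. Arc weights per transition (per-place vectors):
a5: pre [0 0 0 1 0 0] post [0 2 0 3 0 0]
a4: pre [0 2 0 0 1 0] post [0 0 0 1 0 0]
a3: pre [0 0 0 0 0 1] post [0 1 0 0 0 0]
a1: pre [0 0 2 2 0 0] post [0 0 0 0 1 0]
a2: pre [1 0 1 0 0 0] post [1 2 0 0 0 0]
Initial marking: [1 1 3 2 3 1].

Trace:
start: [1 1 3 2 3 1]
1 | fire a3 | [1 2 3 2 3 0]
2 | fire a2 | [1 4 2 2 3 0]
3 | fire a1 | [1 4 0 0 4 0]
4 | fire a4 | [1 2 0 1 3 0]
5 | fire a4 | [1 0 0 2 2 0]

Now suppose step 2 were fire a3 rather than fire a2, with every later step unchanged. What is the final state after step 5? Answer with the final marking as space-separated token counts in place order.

(re-executing from step 2 with the substitution; state before step 2: [1 2 3 2 3 0])
2 | fire a3 | [1 2 3 2 3 0]
3 | fire a1 | [1 2 1 0 4 0]
4 | fire a4 | [1 0 1 1 3 0]
5 | fire a4 | [1 0 1 1 3 0]

1 0 1 1 3 0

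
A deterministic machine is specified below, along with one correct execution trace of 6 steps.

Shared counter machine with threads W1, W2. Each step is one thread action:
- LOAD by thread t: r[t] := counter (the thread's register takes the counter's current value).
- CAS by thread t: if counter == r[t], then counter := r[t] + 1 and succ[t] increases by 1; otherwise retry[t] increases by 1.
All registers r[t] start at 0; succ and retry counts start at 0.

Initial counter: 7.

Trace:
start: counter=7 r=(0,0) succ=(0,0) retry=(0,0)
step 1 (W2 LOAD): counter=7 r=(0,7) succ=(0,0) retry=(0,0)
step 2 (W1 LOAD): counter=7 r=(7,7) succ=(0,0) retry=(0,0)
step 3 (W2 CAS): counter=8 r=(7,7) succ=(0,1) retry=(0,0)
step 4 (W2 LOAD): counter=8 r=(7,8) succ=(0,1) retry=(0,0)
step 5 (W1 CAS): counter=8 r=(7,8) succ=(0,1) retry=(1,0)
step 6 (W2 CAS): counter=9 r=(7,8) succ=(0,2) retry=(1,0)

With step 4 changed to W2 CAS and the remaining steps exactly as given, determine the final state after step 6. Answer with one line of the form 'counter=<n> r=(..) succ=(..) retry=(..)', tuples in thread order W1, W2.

(re-executing from step 4 with the substitution; state before step 4: counter=8 r=(7,7) succ=(0,1) retry=(0,0))
step 4 (W2 CAS): counter=8 r=(7,7) succ=(0,1) retry=(0,1)
step 5 (W1 CAS): counter=8 r=(7,7) succ=(0,1) retry=(1,1)
step 6 (W2 CAS): counter=8 r=(7,7) succ=(0,1) retry=(1,2)

counter=8 r=(7,7) succ=(0,1) retry=(1,2)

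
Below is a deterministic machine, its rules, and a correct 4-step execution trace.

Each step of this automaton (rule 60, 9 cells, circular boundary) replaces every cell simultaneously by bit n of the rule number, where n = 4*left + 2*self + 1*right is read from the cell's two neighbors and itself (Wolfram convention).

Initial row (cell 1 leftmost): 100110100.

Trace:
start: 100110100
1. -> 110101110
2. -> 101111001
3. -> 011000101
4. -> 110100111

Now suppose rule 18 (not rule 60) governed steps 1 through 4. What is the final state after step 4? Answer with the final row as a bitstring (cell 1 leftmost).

(re-executing steps 1..4 under rule 18; state before step 1: 100110100)
1. -> 011000011
2. -> 000100100
3. -> 001011010
4. -> 010000001

010000001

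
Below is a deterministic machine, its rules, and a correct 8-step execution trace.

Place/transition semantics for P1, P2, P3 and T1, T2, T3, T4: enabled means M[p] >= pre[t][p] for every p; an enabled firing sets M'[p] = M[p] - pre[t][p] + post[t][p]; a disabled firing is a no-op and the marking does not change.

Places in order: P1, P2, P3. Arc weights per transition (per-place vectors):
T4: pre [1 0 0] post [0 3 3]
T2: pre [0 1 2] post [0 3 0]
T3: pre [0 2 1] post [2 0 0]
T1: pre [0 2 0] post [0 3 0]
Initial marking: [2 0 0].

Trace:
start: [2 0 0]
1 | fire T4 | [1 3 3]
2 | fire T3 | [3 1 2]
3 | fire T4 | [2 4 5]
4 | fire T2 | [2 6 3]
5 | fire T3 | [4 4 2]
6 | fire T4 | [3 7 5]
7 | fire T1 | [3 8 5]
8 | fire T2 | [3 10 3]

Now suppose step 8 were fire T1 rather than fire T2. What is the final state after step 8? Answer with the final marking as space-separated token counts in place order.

3 9 5

(re-executing from step 8 with the substitution; state before step 8: [3 8 5])
8 | fire T1 | [3 9 5]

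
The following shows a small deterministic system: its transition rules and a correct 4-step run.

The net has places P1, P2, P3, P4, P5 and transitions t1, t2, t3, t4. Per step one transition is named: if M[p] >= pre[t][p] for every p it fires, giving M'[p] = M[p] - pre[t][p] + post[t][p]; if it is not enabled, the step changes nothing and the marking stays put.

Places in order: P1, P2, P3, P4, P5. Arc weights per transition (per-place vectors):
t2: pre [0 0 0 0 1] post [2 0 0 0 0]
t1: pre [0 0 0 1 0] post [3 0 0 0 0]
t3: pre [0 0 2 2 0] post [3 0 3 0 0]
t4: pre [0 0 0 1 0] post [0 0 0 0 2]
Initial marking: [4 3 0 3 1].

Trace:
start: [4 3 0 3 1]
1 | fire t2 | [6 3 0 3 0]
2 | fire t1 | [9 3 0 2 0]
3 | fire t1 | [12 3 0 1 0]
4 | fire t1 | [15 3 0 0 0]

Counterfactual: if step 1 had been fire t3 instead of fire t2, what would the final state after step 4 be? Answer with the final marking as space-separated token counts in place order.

13 3 0 0 1

(re-executing from step 1 with the substitution; state before step 1: [4 3 0 3 1])
1 | fire t3 | [4 3 0 3 1]
2 | fire t1 | [7 3 0 2 1]
3 | fire t1 | [10 3 0 1 1]
4 | fire t1 | [13 3 0 0 1]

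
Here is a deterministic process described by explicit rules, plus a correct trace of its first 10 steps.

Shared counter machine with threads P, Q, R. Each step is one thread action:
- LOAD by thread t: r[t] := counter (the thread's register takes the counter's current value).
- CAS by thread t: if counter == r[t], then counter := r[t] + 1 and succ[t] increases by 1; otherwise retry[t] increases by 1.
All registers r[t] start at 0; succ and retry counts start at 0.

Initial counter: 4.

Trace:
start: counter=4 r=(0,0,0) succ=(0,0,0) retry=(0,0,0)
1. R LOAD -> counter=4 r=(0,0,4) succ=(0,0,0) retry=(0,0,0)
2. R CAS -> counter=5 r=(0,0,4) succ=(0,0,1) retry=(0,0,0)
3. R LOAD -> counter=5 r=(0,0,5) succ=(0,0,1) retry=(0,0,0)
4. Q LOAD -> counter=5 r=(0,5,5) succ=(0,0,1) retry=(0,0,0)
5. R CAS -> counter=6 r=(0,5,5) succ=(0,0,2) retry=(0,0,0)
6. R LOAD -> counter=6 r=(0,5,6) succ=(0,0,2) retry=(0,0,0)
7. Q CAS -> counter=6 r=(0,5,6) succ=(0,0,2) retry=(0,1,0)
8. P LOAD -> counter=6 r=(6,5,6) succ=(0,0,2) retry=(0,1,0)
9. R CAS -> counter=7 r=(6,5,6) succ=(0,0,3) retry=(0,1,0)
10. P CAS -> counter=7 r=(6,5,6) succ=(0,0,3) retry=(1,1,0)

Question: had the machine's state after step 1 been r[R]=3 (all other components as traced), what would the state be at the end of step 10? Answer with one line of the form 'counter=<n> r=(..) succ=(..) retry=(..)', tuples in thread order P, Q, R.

state after step 1 := counter=4 r=(0,0,3) succ=(0,0,0) retry=(0,0,0)
2. R CAS -> counter=4 r=(0,0,3) succ=(0,0,0) retry=(0,0,1)
3. R LOAD -> counter=4 r=(0,0,4) succ=(0,0,0) retry=(0,0,1)
4. Q LOAD -> counter=4 r=(0,4,4) succ=(0,0,0) retry=(0,0,1)
5. R CAS -> counter=5 r=(0,4,4) succ=(0,0,1) retry=(0,0,1)
6. R LOAD -> counter=5 r=(0,4,5) succ=(0,0,1) retry=(0,0,1)
7. Q CAS -> counter=5 r=(0,4,5) succ=(0,0,1) retry=(0,1,1)
8. P LOAD -> counter=5 r=(5,4,5) succ=(0,0,1) retry=(0,1,1)
9. R CAS -> counter=6 r=(5,4,5) succ=(0,0,2) retry=(0,1,1)
10. P CAS -> counter=6 r=(5,4,5) succ=(0,0,2) retry=(1,1,1)

counter=6 r=(5,4,5) succ=(0,0,2) retry=(1,1,1)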